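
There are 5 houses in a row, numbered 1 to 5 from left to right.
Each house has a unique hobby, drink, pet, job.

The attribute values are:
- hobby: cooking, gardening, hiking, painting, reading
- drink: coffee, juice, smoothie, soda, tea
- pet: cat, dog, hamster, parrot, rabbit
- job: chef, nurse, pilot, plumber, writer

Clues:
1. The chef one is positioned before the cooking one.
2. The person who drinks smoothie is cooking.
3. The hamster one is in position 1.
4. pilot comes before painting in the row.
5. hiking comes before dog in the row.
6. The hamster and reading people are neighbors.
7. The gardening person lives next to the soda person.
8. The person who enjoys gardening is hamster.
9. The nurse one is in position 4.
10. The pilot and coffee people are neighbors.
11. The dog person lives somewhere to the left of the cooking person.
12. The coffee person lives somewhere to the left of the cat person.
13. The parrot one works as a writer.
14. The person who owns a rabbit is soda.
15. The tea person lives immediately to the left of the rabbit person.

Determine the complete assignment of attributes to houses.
Solution:

House | Hobby | Drink | Pet | Job
---------------------------------
  1   | gardening | tea | hamster | chef
  2   | reading | soda | rabbit | pilot
  3   | hiking | coffee | parrot | writer
  4   | painting | juice | dog | nurse
  5   | cooking | smoothie | cat | plumber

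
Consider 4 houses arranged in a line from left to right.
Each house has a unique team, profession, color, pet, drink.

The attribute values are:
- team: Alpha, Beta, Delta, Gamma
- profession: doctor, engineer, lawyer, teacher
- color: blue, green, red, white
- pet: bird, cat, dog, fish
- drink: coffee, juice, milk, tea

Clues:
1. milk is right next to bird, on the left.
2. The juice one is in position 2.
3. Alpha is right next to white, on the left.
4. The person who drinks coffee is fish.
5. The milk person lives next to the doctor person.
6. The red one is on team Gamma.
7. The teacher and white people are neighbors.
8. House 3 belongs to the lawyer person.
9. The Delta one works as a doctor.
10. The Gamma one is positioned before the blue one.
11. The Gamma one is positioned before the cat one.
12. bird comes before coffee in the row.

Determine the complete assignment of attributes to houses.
Solution:

House | Team | Profession | Color | Pet | Drink
-----------------------------------------------
  1   | Alpha | teacher | green | dog | milk
  2   | Delta | doctor | white | bird | juice
  3   | Gamma | lawyer | red | fish | coffee
  4   | Beta | engineer | blue | cat | tea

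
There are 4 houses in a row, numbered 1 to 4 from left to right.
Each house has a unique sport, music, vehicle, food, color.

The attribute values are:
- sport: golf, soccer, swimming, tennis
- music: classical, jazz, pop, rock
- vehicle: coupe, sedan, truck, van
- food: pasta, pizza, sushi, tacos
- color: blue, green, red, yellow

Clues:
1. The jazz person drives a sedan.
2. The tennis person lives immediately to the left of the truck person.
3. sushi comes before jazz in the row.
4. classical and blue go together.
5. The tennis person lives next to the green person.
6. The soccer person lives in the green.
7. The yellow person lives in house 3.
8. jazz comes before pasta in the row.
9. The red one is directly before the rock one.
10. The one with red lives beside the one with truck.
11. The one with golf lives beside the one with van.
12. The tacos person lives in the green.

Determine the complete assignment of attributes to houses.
Solution:

House | Sport | Music | Vehicle | Food | Color
----------------------------------------------
  1   | tennis | pop | coupe | sushi | red
  2   | soccer | rock | truck | tacos | green
  3   | golf | jazz | sedan | pizza | yellow
  4   | swimming | classical | van | pasta | blue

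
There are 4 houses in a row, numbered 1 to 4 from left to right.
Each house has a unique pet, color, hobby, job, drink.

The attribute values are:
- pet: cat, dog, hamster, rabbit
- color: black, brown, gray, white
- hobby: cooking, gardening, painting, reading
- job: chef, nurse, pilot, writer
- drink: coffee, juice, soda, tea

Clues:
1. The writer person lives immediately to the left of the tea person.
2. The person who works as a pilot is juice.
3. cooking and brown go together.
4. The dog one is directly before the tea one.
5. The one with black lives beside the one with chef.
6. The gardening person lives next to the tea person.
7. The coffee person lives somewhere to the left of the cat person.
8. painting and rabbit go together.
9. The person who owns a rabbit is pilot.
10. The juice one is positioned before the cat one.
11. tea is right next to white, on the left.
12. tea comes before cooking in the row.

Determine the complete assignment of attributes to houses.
Solution:

House | Pet | Color | Hobby | Job | Drink
-----------------------------------------
  1   | dog | black | gardening | writer | coffee
  2   | hamster | gray | reading | chef | tea
  3   | rabbit | white | painting | pilot | juice
  4   | cat | brown | cooking | nurse | soda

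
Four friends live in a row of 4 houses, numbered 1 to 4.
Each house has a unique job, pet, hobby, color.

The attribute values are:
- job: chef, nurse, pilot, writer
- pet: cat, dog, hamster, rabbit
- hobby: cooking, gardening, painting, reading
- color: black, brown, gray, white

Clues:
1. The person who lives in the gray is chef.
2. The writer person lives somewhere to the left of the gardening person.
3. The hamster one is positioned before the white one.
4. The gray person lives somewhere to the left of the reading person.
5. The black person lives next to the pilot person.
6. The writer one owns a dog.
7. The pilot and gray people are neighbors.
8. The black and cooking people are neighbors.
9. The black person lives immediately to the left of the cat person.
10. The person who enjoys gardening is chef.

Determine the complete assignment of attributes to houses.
Solution:

House | Job | Pet | Hobby | Color
---------------------------------
  1   | writer | dog | painting | black
  2   | pilot | cat | cooking | brown
  3   | chef | hamster | gardening | gray
  4   | nurse | rabbit | reading | white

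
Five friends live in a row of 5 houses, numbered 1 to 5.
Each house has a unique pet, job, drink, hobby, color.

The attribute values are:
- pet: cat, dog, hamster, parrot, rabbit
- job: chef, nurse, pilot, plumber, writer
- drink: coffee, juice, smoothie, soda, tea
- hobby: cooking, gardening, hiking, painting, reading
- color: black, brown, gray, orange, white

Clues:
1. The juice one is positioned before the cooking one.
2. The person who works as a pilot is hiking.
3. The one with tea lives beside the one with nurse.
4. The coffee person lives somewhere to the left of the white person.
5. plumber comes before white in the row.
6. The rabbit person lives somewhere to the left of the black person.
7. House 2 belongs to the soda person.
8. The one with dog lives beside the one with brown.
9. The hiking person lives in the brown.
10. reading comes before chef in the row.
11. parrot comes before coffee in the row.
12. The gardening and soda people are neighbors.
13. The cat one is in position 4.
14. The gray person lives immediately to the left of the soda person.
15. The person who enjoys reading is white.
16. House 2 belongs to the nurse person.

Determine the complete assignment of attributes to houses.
Solution:

House | Pet | Job | Drink | Hobby | Color
-----------------------------------------
  1   | parrot | plumber | tea | gardening | gray
  2   | dog | nurse | soda | painting | orange
  3   | rabbit | pilot | coffee | hiking | brown
  4   | cat | writer | juice | reading | white
  5   | hamster | chef | smoothie | cooking | black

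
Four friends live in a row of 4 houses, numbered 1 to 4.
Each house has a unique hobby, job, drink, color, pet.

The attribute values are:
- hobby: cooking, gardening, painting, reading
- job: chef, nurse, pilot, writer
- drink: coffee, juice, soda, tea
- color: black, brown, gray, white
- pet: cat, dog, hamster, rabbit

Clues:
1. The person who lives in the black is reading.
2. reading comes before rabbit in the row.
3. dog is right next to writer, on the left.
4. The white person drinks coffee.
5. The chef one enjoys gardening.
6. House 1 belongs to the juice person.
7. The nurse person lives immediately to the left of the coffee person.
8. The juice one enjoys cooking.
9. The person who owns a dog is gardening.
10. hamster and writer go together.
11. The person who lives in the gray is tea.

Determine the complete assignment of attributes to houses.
Solution:

House | Hobby | Job | Drink | Color | Pet
-----------------------------------------
  1   | cooking | nurse | juice | brown | cat
  2   | gardening | chef | coffee | white | dog
  3   | reading | writer | soda | black | hamster
  4   | painting | pilot | tea | gray | rabbit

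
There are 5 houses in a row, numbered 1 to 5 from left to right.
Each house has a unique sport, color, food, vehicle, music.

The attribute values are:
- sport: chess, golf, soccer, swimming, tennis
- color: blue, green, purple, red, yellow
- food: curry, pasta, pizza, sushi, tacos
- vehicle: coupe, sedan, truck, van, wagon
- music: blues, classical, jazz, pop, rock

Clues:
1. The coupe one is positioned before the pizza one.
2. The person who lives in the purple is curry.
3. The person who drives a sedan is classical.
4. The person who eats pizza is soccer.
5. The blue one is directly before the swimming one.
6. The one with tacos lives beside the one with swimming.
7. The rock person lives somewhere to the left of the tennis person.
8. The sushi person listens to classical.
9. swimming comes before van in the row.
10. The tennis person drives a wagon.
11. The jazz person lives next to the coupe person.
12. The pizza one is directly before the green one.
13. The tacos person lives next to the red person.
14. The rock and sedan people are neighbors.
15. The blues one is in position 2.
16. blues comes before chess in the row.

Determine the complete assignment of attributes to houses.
Solution:

House | Sport | Color | Food | Vehicle | Music
----------------------------------------------
  1   | golf | blue | tacos | truck | jazz
  2   | swimming | red | pasta | coupe | blues
  3   | soccer | yellow | pizza | van | rock
  4   | chess | green | sushi | sedan | classical
  5   | tennis | purple | curry | wagon | pop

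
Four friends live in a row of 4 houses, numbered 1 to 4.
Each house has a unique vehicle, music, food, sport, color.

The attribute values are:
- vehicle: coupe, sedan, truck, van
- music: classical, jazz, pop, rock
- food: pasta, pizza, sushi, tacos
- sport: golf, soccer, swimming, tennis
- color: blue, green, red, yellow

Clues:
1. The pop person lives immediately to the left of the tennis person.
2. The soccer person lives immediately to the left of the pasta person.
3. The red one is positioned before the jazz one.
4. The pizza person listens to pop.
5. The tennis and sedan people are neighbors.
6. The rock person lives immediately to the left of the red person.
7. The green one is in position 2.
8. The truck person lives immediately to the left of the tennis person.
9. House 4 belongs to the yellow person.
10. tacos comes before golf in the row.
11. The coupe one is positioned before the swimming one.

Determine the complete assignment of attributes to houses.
Solution:

House | Vehicle | Music | Food | Sport | Color
----------------------------------------------
  1   | truck | pop | pizza | soccer | blue
  2   | coupe | rock | pasta | tennis | green
  3   | sedan | classical | tacos | swimming | red
  4   | van | jazz | sushi | golf | yellow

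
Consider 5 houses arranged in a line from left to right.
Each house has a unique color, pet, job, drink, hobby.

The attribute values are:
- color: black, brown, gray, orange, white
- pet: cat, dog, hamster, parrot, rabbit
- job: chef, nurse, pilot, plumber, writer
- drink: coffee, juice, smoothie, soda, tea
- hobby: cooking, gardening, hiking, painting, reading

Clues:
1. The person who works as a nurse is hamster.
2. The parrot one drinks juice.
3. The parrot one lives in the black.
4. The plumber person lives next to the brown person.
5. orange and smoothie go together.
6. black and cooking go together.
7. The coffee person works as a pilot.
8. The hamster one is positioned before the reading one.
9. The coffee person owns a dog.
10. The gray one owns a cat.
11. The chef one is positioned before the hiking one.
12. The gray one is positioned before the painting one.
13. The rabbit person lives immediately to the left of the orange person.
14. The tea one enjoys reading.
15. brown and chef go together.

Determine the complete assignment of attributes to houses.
Solution:

House | Color | Pet | Job | Drink | Hobby
-----------------------------------------
  1   | black | parrot | plumber | juice | cooking
  2   | brown | rabbit | chef | soda | gardening
  3   | orange | hamster | nurse | smoothie | hiking
  4   | gray | cat | writer | tea | reading
  5   | white | dog | pilot | coffee | painting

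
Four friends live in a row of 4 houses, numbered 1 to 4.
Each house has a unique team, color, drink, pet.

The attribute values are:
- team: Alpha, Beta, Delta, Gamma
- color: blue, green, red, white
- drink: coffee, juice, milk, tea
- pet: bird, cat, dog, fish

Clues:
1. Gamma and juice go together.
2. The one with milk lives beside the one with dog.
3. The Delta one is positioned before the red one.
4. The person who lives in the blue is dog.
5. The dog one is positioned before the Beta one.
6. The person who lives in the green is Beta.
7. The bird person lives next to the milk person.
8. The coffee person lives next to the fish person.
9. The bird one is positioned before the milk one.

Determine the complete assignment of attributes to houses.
Solution:

House | Team | Color | Drink | Pet
----------------------------------
  1   | Delta | white | coffee | bird
  2   | Alpha | red | milk | fish
  3   | Gamma | blue | juice | dog
  4   | Beta | green | tea | cat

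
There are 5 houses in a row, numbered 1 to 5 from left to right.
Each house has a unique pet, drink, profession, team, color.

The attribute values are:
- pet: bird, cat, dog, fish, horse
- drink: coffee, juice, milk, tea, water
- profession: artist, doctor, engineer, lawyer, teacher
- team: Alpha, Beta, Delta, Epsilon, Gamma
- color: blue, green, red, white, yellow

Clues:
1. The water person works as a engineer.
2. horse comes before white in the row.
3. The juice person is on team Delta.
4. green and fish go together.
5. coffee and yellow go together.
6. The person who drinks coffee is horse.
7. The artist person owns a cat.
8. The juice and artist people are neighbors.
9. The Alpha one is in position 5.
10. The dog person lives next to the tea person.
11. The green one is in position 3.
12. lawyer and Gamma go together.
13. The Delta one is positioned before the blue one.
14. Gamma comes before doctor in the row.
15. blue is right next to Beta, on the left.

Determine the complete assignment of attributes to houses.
Solution:

House | Pet | Drink | Profession | Team | Color
-----------------------------------------------
  1   | dog | juice | teacher | Delta | red
  2   | cat | tea | artist | Epsilon | blue
  3   | fish | water | engineer | Beta | green
  4   | horse | coffee | lawyer | Gamma | yellow
  5   | bird | milk | doctor | Alpha | white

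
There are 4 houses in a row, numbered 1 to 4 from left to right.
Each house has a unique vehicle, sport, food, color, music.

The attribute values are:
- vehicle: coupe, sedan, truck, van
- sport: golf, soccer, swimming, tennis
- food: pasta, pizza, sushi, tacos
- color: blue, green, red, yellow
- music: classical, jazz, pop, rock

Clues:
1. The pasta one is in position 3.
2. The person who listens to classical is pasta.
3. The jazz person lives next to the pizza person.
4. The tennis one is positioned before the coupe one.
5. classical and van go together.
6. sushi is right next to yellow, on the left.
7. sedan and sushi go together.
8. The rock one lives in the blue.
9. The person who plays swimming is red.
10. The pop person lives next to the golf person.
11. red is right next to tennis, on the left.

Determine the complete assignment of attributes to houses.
Solution:

House | Vehicle | Sport | Food | Color | Music
----------------------------------------------
  1   | sedan | swimming | sushi | red | jazz
  2   | truck | tennis | pizza | yellow | pop
  3   | van | golf | pasta | green | classical
  4   | coupe | soccer | tacos | blue | rock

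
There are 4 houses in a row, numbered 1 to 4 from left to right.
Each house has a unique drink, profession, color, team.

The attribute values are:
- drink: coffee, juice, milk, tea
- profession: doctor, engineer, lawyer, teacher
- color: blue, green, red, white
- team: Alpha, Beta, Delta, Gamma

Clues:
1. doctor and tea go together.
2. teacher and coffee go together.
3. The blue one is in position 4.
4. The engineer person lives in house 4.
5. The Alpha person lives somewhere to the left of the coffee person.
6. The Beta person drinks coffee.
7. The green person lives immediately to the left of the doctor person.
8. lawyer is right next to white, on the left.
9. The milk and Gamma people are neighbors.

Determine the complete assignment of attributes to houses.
Solution:

House | Drink | Profession | Color | Team
-----------------------------------------
  1   | milk | lawyer | green | Alpha
  2   | tea | doctor | white | Gamma
  3   | coffee | teacher | red | Beta
  4   | juice | engineer | blue | Delta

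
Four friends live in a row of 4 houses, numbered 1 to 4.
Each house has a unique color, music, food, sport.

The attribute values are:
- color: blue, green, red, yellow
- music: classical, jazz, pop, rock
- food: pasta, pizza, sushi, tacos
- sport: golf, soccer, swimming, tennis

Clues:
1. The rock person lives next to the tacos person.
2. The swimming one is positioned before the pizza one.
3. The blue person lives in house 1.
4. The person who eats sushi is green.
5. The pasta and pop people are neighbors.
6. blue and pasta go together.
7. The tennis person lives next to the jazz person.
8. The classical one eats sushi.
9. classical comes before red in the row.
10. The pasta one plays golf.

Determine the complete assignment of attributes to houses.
Solution:

House | Color | Music | Food | Sport
------------------------------------
  1   | blue | rock | pasta | golf
  2   | yellow | pop | tacos | swimming
  3   | green | classical | sushi | tennis
  4   | red | jazz | pizza | soccer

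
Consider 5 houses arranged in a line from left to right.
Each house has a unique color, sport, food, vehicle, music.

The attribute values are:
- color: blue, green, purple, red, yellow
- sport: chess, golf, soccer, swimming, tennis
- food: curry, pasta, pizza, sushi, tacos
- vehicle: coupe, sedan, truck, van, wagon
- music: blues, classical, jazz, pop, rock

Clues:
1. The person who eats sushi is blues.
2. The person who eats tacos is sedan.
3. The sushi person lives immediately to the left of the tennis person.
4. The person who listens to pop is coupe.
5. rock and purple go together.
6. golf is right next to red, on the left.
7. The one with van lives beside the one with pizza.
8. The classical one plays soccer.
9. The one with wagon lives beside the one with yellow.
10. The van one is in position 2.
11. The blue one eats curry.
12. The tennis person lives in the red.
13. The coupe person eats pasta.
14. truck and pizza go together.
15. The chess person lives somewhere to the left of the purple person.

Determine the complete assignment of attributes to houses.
Solution:

House | Color | Sport | Food | Vehicle | Music
----------------------------------------------
  1   | blue | soccer | curry | wagon | classical
  2   | yellow | golf | sushi | van | blues
  3   | red | tennis | pizza | truck | jazz
  4   | green | chess | pasta | coupe | pop
  5   | purple | swimming | tacos | sedan | rock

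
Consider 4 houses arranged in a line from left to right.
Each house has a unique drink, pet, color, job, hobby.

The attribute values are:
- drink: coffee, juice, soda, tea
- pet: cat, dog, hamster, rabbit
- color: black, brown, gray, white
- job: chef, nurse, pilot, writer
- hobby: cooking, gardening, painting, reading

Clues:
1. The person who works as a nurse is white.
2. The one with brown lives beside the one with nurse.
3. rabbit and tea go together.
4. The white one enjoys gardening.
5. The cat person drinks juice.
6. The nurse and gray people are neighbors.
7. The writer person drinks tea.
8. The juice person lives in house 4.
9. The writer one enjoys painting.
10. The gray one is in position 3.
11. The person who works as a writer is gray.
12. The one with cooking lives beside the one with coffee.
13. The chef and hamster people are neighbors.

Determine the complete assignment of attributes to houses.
Solution:

House | Drink | Pet | Color | Job | Hobby
-----------------------------------------
  1   | soda | dog | brown | chef | cooking
  2   | coffee | hamster | white | nurse | gardening
  3   | tea | rabbit | gray | writer | painting
  4   | juice | cat | black | pilot | reading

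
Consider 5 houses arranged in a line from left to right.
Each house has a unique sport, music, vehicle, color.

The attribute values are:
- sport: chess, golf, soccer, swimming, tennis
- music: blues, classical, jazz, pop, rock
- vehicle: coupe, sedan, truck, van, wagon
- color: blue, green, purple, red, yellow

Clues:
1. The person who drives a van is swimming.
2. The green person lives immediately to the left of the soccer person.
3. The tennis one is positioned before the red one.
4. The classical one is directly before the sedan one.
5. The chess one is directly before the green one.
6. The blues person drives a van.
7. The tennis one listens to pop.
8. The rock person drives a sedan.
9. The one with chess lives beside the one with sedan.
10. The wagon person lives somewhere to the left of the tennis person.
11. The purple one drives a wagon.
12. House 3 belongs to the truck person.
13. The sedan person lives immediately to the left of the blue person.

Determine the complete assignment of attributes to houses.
Solution:

House | Sport | Music | Vehicle | Color
---------------------------------------
  1   | chess | classical | wagon | purple
  2   | golf | rock | sedan | green
  3   | soccer | jazz | truck | blue
  4   | tennis | pop | coupe | yellow
  5   | swimming | blues | van | red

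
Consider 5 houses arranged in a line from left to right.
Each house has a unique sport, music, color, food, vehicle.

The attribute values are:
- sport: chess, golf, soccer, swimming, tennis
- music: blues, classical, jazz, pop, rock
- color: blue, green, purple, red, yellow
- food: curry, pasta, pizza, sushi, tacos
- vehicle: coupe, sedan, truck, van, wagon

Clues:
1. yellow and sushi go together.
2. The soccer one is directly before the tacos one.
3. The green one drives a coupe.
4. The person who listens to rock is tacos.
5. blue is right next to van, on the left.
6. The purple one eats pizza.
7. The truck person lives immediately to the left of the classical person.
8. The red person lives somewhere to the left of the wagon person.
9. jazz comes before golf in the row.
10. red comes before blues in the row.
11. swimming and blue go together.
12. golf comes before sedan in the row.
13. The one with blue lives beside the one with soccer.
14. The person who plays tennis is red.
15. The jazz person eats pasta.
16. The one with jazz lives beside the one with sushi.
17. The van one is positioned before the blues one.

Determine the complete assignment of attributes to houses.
Solution:

House | Sport | Music | Color | Food | Vehicle
----------------------------------------------
  1   | swimming | jazz | blue | pasta | truck
  2   | soccer | classical | yellow | sushi | van
  3   | golf | rock | green | tacos | coupe
  4   | tennis | pop | red | curry | sedan
  5   | chess | blues | purple | pizza | wagon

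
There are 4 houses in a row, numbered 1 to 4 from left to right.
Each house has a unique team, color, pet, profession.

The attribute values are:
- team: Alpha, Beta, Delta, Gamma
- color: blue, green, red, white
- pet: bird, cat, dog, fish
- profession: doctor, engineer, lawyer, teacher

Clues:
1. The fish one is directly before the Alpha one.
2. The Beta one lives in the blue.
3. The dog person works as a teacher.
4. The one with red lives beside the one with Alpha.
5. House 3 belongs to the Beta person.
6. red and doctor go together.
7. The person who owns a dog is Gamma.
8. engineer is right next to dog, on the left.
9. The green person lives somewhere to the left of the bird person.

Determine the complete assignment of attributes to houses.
Solution:

House | Team | Color | Pet | Profession
---------------------------------------
  1   | Delta | red | fish | doctor
  2   | Alpha | green | cat | lawyer
  3   | Beta | blue | bird | engineer
  4   | Gamma | white | dog | teacher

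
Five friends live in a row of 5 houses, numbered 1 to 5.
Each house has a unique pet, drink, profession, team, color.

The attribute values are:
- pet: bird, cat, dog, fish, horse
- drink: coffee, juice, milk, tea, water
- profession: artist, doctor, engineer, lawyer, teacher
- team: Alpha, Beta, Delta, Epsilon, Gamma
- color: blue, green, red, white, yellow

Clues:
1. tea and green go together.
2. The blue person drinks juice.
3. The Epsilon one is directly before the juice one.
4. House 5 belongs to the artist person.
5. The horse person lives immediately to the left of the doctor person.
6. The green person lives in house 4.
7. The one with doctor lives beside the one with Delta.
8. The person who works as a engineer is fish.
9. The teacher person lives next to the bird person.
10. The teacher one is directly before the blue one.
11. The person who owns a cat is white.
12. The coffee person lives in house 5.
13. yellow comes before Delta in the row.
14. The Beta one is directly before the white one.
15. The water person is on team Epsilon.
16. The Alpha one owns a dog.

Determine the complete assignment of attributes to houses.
Solution:

House | Pet | Drink | Profession | Team | Color
-----------------------------------------------
  1   | horse | water | teacher | Epsilon | yellow
  2   | bird | juice | doctor | Beta | blue
  3   | cat | milk | lawyer | Delta | white
  4   | fish | tea | engineer | Gamma | green
  5   | dog | coffee | artist | Alpha | red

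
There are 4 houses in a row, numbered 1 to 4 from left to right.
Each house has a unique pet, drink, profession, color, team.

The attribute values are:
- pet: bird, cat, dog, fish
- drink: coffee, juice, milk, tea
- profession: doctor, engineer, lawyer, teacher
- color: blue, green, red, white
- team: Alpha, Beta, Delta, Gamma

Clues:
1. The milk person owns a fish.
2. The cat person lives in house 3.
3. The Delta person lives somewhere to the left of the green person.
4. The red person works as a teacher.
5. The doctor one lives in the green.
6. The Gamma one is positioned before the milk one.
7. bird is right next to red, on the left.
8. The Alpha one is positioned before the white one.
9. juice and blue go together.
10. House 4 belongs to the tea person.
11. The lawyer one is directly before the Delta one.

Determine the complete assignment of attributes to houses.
Solution:

House | Pet | Drink | Profession | Color | Team
-----------------------------------------------
  1   | bird | juice | lawyer | blue | Gamma
  2   | fish | milk | teacher | red | Delta
  3   | cat | coffee | doctor | green | Alpha
  4   | dog | tea | engineer | white | Beta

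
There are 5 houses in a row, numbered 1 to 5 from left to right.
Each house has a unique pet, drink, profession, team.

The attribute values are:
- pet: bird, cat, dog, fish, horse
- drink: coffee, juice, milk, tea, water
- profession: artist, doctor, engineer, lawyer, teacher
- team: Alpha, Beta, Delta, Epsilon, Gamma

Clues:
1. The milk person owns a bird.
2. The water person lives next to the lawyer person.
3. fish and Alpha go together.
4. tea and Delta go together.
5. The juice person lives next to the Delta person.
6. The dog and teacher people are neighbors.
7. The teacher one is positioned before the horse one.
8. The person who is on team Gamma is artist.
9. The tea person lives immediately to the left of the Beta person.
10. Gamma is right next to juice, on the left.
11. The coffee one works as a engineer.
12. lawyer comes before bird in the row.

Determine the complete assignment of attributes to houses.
Solution:

House | Pet | Drink | Profession | Team
---------------------------------------
  1   | cat | water | artist | Gamma
  2   | fish | juice | lawyer | Alpha
  3   | dog | tea | doctor | Delta
  4   | bird | milk | teacher | Beta
  5   | horse | coffee | engineer | Epsilon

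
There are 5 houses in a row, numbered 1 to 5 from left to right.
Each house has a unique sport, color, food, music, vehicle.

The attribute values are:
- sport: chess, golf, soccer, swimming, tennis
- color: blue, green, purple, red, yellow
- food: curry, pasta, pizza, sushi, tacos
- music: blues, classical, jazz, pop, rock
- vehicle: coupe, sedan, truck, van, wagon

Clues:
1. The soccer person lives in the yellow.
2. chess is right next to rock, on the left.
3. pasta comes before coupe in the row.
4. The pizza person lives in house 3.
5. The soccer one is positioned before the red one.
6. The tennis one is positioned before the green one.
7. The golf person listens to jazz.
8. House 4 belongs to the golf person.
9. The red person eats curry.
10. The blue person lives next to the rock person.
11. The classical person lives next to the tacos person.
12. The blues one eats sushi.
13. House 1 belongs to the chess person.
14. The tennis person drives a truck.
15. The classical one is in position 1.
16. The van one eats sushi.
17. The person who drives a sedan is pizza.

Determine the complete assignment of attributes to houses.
Solution:

House | Sport | Color | Food | Music | Vehicle
----------------------------------------------
  1   | chess | blue | pasta | classical | wagon
  2   | tennis | purple | tacos | rock | truck
  3   | soccer | yellow | pizza | pop | sedan
  4   | golf | red | curry | jazz | coupe
  5   | swimming | green | sushi | blues | van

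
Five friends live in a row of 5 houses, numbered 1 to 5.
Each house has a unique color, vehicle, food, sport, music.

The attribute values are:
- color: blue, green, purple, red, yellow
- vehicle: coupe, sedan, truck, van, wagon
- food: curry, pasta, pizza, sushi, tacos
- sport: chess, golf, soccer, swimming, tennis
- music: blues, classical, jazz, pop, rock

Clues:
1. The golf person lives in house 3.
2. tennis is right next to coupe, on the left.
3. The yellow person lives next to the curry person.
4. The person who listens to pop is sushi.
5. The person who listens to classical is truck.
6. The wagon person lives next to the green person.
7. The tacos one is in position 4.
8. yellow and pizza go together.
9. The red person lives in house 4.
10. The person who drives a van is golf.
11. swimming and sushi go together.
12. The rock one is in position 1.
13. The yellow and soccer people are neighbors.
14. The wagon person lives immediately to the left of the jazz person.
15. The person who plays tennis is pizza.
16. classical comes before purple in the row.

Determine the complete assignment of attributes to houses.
Solution:

House | Color | Vehicle | Food | Sport | Music
----------------------------------------------
  1   | yellow | wagon | pizza | tennis | rock
  2   | green | coupe | curry | soccer | jazz
  3   | blue | van | pasta | golf | blues
  4   | red | truck | tacos | chess | classical
  5   | purple | sedan | sushi | swimming | pop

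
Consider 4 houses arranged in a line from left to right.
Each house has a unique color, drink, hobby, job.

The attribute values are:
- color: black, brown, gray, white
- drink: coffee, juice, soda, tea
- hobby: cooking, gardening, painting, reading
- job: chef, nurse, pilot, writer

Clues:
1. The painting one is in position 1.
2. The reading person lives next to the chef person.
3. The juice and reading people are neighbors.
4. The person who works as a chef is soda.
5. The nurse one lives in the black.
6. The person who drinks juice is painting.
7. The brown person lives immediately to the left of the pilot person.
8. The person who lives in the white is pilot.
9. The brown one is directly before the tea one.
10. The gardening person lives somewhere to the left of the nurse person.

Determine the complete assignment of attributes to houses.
Solution:

House | Color | Drink | Hobby | Job
-----------------------------------
  1   | brown | juice | painting | writer
  2   | white | tea | reading | pilot
  3   | gray | soda | gardening | chef
  4   | black | coffee | cooking | nurse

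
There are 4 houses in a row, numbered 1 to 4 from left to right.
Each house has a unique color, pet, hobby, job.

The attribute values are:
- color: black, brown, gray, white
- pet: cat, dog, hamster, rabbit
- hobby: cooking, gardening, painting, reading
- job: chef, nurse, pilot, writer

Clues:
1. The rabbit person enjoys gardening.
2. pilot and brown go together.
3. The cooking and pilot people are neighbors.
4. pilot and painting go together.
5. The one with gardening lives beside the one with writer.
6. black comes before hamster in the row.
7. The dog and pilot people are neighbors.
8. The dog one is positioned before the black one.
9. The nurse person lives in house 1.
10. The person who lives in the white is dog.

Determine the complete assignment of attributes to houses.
Solution:

House | Color | Pet | Hobby | Job
---------------------------------
  1   | white | dog | cooking | nurse
  2   | brown | cat | painting | pilot
  3   | black | rabbit | gardening | chef
  4   | gray | hamster | reading | writer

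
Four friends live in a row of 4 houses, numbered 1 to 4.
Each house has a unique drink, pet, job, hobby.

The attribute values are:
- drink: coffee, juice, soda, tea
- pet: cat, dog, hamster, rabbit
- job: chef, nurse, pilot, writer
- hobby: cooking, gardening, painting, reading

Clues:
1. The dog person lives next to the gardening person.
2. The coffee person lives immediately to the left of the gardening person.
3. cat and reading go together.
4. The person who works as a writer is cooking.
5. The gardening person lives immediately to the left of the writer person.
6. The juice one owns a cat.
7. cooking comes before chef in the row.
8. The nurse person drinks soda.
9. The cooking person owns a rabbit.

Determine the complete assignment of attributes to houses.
Solution:

House | Drink | Pet | Job | Hobby
---------------------------------
  1   | coffee | dog | pilot | painting
  2   | soda | hamster | nurse | gardening
  3   | tea | rabbit | writer | cooking
  4   | juice | cat | chef | reading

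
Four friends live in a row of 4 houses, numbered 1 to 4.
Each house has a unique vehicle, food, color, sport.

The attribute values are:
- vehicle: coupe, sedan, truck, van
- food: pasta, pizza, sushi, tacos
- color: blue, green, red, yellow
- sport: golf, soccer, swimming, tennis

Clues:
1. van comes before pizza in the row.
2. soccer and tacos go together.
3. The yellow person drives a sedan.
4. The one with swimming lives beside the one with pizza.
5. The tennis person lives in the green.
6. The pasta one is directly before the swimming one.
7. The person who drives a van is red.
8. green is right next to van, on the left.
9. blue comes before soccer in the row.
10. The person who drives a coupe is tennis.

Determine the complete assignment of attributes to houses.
Solution:

House | Vehicle | Food | Color | Sport
--------------------------------------
  1   | coupe | pasta | green | tennis
  2   | van | sushi | red | swimming
  3   | truck | pizza | blue | golf
  4   | sedan | tacos | yellow | soccer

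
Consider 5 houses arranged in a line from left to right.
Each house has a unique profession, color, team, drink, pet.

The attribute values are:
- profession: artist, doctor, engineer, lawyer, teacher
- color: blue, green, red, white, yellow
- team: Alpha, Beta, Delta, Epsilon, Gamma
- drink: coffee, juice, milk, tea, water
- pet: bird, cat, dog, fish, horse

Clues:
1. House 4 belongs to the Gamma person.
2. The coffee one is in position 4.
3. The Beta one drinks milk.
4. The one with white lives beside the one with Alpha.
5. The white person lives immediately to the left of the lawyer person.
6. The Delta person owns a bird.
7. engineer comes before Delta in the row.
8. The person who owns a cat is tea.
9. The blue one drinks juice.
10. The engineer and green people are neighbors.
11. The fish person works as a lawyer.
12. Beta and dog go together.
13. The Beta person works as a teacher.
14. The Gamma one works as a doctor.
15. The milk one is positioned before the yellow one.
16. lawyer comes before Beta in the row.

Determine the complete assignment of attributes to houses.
Solution:

House | Profession | Color | Team | Drink | Pet
-----------------------------------------------
  1   | engineer | white | Epsilon | tea | cat
  2   | lawyer | green | Alpha | water | fish
  3   | teacher | red | Beta | milk | dog
  4   | doctor | yellow | Gamma | coffee | horse
  5   | artist | blue | Delta | juice | bird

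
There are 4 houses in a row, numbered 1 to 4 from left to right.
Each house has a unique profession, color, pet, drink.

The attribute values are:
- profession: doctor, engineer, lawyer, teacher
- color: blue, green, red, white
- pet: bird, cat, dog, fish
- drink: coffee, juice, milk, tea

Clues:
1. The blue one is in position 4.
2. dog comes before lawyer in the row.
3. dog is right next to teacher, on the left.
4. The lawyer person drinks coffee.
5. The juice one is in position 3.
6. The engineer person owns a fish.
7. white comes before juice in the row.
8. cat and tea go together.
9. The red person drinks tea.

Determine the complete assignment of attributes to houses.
Solution:

House | Profession | Color | Pet | Drink
----------------------------------------
  1   | doctor | white | dog | milk
  2   | teacher | red | cat | tea
  3   | engineer | green | fish | juice
  4   | lawyer | blue | bird | coffee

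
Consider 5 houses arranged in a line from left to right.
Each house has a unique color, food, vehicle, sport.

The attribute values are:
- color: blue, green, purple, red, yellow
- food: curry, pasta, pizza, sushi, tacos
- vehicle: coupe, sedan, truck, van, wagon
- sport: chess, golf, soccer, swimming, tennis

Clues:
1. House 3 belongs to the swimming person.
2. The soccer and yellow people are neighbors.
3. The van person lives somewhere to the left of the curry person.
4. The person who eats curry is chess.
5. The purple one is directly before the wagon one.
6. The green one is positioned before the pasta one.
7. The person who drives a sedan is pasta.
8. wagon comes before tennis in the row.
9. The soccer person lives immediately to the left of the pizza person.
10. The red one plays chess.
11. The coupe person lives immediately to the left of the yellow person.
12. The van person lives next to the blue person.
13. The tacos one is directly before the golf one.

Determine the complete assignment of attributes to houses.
Solution:

House | Color | Food | Vehicle | Sport
--------------------------------------
  1   | purple | tacos | coupe | soccer
  2   | yellow | pizza | wagon | golf
  3   | green | sushi | van | swimming
  4   | blue | pasta | sedan | tennis
  5   | red | curry | truck | chess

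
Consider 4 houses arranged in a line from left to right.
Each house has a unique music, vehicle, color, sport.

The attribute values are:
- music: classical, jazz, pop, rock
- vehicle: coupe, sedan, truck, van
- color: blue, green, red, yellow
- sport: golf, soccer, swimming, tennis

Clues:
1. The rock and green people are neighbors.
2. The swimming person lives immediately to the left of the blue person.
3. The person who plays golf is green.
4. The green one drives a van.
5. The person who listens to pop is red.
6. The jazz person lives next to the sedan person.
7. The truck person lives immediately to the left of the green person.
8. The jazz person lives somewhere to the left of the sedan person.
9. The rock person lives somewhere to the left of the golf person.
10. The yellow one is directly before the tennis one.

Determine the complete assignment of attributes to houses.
Solution:

House | Music | Vehicle | Color | Sport
---------------------------------------
  1   | classical | coupe | yellow | swimming
  2   | rock | truck | blue | tennis
  3   | jazz | van | green | golf
  4   | pop | sedan | red | soccer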